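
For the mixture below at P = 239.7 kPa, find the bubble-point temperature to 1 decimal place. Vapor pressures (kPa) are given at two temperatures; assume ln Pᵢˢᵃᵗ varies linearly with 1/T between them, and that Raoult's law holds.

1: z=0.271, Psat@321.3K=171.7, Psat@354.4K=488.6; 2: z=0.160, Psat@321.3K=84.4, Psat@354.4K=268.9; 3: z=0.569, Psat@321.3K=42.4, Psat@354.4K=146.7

T = 351.9 K

Bubble-point temperature: ΣzᵢPᵢˢᵃᵗ(T) = P. Interpolate ln Pᵢˢᵃᵗ = aᵢ + bᵢ/T.
  T = 321.3 K: ΣzᵢPᵢˢᵃᵗ = 84.16 kPa
  T = 354.4 K: ΣzᵢPᵢˢᵃᵗ = 258.91 kPa
  T = 337.9 K: ΣzᵢPᵢˢᵃᵗ = 151.85 kPa
  T = 346.1 K: ΣzᵢPᵢˢᵃᵗ = 199.18 kPa
  T = 350.2 K: ΣzᵢPᵢˢᵃᵗ = 227.07 kPa
  T = 352.3 K: ΣzᵢPᵢˢᵃᵗ = 242.56 kPa
Interpolating between 350.2 K and 352.3 K gives T ≈ 351.9 K.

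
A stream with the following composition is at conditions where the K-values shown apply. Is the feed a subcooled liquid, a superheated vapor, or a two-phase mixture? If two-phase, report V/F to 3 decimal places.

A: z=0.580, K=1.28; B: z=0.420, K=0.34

ΣzᵢKᵢ = 0.885; Σzᵢ/Kᵢ = 1.688.
Since ΣzᵢKᵢ < 1 the mixture is below its bubble point — single liquid phase.

subcooled liquid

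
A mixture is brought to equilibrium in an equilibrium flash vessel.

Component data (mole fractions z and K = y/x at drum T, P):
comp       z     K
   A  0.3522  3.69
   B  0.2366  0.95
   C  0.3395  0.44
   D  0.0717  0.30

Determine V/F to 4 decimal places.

V/F = 0.5687

Newton–Raphson from V/F = 0.6:
  V/F = 0.6000: g = -0.02262, g' = -0.7195 → V/F = 0.5686
  V/F = 0.5686: g = 0.00008, g' = -0.7251 → V/F = 0.5687
Converged at V/F = 0.5687.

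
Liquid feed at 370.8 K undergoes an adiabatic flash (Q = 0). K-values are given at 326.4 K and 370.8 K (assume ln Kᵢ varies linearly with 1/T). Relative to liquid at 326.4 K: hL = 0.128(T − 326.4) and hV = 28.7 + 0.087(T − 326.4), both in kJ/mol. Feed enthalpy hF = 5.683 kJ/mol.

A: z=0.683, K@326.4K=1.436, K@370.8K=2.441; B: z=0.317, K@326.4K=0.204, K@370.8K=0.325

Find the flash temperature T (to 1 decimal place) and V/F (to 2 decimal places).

T = 328.2 K, V/F = 0.19

Adiabatic flash: solve Rachford–Rice at each trial T, then check hF = ψ·hV(T) + (1−ψ)·hL(T).
  T = 326.4 K: K = (1.436, 0.204), RR gives ψ = 0.131, H_out = 3.759 kJ/mol
  T = 370.8 K: K = (2.441, 0.325), RR gives ψ = 0.792, H_out = 26.968 kJ/mol
  T = 348.6 K: K = (1.904, 0.261), RR gives ψ = 0.574, H_out = 18.794 kJ/mol
  T = 337.5 K: K = (1.661, 0.232), RR gives ψ = 0.410, H_out = 12.994 kJ/mol
  T = 331.9 K: K = (1.545, 0.218), RR gives ψ = 0.292, H_out = 9.010 kJ/mol
  T = 329.1 K: K = (1.489, 0.211), RR gives ψ = 0.217, H_out = 6.555 kJ/mol
  T = 327.8 K: K = (1.463, 0.207), RR gives ψ = 0.178, H_out = 5.269 kJ/mol
Linear interpolation between T = 327.8 (H_out = 5.269) and T = 329.1 (H_out = 6.555) on hF = 5.683 gives T ≈ 328.2 K, at which ψ = 0.19.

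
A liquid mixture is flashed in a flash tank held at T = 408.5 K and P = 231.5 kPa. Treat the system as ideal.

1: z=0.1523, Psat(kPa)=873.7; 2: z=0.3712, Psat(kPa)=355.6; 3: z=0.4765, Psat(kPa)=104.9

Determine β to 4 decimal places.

Raoult's law: Kᵢ = Pᵢˢᵃᵗ/P = Pᵢˢᵃᵗ/231.5.
  K_1 = 873.7/231.5 = 3.774082, K_2 = 355.6/231.5 = 1.536069, K_3 = 104.9/231.5 = 0.453132
Material balance + equilibrium reduce to Σ zᵢ(Kᵢ−1)/(1+β(Kᵢ−1)) = 0.
g(0) = ΣzᵢKᵢ − 1 = 0.3609 and g(1) = 1 − Σzᵢ/Kᵢ = -0.3336, so a root lies in (0, 1).
Iterate (Newton) starting at β = 0.66:
  β = 0.6600: g = -0.11153, g' = -0.5534 → β = 0.4585
  β = 0.4585: g = -0.00207, g' = -0.5496 → β = 0.4547
Converged at β = 0.4547.

β = 0.4547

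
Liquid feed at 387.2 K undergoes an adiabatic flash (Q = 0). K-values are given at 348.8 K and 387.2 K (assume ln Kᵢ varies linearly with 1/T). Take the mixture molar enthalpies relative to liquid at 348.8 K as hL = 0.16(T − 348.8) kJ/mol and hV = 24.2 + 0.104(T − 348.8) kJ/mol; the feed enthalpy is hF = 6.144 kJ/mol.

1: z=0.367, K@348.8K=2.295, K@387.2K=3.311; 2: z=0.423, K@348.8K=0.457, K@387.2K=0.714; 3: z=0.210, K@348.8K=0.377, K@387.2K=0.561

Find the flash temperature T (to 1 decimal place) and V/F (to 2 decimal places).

Adiabatic flash: solve Rachford–Rice at each trial T, then check hF = ψ·hV(T) + (1−ψ)·hL(T).
  T = 348.8 K: K = (2.295, 0.457, 0.377), RR gives ψ = 0.155, H_out = 3.758 kJ/mol
  T = 387.2 K: K = (3.311, 0.714, 0.561), RR gives ψ = 0.797, H_out = 23.714 kJ/mol
  T = 368.0 K: K = (2.783, 0.578, 0.465), RR gives ψ = 0.441, H_out = 13.262 kJ/mol
  T = 358.4 K: K = (2.534, 0.516, 0.420), RR gives ψ = 0.297, H_out = 8.568 kJ/mol
  T = 353.6 K: K = (2.413, 0.486, 0.398), RR gives ψ = 0.227, H_out = 6.200 kJ/mol
  T = 351.2 K: K = (2.354, 0.471, 0.387), RR gives ψ = 0.191, H_out = 4.991 kJ/mol
Linear interpolation between T = 351.2 (H_out = 4.991) and T = 353.6 (H_out = 6.200) on hF = 6.144 gives T ≈ 353.5 K, at which ψ = 0.23.

T = 353.5 K, V/F = 0.23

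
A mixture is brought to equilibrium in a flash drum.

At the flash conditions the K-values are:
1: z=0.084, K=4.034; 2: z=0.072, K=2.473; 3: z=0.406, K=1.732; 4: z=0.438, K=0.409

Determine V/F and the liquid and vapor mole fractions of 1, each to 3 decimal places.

V/F = 0.521, x_1 = 0.033, y_1 = 0.131

Material balance + equilibrium reduce to Σ zᵢ(Kᵢ−1)/(1+V/F(Kᵢ−1)) = 0.
g(0) = ΣzᵢKᵢ − 1 = 0.399 and g(1) = 1 − Σzᵢ/Kᵢ = -0.355, so a root lies in (0, 1).
Newton iteration, V/F⁰ = 0.58:
  V/F = 0.580: g = -0.0357, g' = -0.608 → V/F = 0.521
Converged at V/F = 0.521.
Compositions from xᵢ = zᵢ/(1+V/F(Kᵢ−1)), yᵢ = Kᵢxᵢ:
  1: x = 0.033, y = 0.131
  2: x = 0.041, y = 0.101
  3: x = 0.294, y = 0.509
  4: x = 0.633, y = 0.259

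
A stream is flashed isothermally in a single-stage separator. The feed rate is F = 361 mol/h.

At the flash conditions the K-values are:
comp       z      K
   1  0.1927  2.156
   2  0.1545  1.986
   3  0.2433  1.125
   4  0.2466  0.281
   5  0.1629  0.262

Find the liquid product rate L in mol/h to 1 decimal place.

Iterate (Newton) starting at V/F = 0.63:
  V/F = 0.6300: g = -0.29776, g' = -0.8826 → V/F = 0.2926
  V/F = 0.2926: g = -0.06386, g' = -0.5866 → V/F = 0.1837
  V/F = 0.1837: g = -0.00094, g' = -0.5745 → V/F = 0.1821
Converged at V/F = 0.1821.
Then V = V/F·F = 0.1821·361 = 65.7 mol/h and L = F − V = 295.3 mol/h.

L = 295.3 mol/h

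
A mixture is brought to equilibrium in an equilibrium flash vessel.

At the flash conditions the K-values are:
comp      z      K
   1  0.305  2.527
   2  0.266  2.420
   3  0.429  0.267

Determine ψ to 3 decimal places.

Material balance + equilibrium reduce to Σ zᵢ(Kᵢ−1)/(1+ψ(Kᵢ−1)) = 0.
g(0) = ΣzᵢKᵢ − 1 = 0.529 and g(1) = 1 − Σzᵢ/Kᵢ = -0.837, so a root lies in (0, 1).
Newton iteration, ψ⁰ = 0.34:
  ψ = 0.340: g = 0.1425, g' = -0.961 → ψ = 0.488
Converged at ψ = 0.488.

ψ = 0.488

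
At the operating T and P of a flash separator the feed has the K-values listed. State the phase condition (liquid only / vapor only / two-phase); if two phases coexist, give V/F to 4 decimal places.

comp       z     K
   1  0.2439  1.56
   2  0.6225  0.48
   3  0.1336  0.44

liquid only

ΣzᵢKᵢ = 0.7381; Σzᵢ/Kᵢ = 1.7569.
Since ΣzᵢKᵢ < 1 the mixture is below its bubble point — single liquid phase.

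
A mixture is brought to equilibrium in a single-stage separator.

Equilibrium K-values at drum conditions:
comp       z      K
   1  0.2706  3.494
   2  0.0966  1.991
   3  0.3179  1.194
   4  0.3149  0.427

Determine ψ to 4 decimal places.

ψ = 0.7982

Newton–Raphson from ψ = 0.56:
  ψ = 0.5600: g = 0.13309, g' = -0.5662 → ψ = 0.7951
  ψ = 0.7951: g = 0.00179, g' = -0.5766 → ψ = 0.7982
Converged at ψ = 0.7982.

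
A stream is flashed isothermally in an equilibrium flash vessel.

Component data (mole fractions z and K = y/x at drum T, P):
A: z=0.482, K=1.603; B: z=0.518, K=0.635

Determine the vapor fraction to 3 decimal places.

Material balance + equilibrium reduce to Σ zᵢ(Kᵢ−1)/(1+ψ(Kᵢ−1)) = 0.
Feasibility: ΣzᵢKᵢ = 1.102, Σzᵢ/Kᵢ = 1.116 — both > 1, two phases present.
Iterate (Newton) starting at ψ = 0.51:
  ψ = 0.510: g = -0.0100, g' = -0.207 → ψ = 0.461
  ψ = 0.461: g = 0.0000, g' = -0.207 → ψ = 0.462
Converged at ψ = 0.462.

ψ = 0.462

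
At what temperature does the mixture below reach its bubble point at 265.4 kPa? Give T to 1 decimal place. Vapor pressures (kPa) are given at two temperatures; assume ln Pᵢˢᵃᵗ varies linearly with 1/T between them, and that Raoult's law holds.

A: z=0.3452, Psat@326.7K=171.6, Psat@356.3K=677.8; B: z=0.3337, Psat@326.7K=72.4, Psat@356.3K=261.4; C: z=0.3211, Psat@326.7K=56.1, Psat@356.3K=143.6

T = 348.4 K

Bubble-point temperature: ΣzᵢPᵢˢᵃᵗ(T) = P. Interpolate ln Pᵢˢᵃᵗ = aᵢ + bᵢ/T.
  T = 326.7 K: ΣzᵢPᵢˢᵃᵗ = 101.41 kPa
  T = 356.3 K: ΣzᵢPᵢˢᵃᵗ = 367.32 kPa
  T = 341.5 K: ΣzᵢPᵢˢᵃᵗ = 197.90 kPa
  T = 348.9 K: ΣzᵢPᵢˢᵃᵗ = 271.22 kPa
  T = 345.2 K: ΣzᵢPᵢˢᵃᵗ = 232.03 kPa
  T = 347.0 K: ΣzᵢPᵢˢᵃᵗ = 250.43 kPa
Interpolating between 347.0 K and 348.9 K gives T ≈ 348.4 K.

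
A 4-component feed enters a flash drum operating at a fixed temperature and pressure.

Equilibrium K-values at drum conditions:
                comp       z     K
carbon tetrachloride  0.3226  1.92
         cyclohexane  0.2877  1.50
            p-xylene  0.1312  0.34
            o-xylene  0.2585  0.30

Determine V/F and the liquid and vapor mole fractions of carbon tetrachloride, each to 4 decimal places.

V/F = 0.3398, x_carbon tetrachloride = 0.2458, y_carbon tetrachloride = 0.4719

Material balance + equilibrium reduce to Σ zᵢ(Kᵢ−1)/(1+V/F(Kᵢ−1)) = 0.
Feasibility: ΣzᵢKᵢ = 1.1731, Σzᵢ/Kᵢ = 1.6074 — both > 1, two phases present.
Iterate (Newton) starting at V/F = 0.54:
  V/F = 0.5400: g = -0.11391, g' = -0.6318 → V/F = 0.3597
  V/F = 0.3597: g = -0.01048, g' = -0.5304 → V/F = 0.3400
  V/F = 0.3400: g = -0.00006, g' = -0.5241 → V/F = 0.3398
Converged at V/F = 0.3398.
Compositions from xᵢ = zᵢ/(1+V/F(Kᵢ−1)), yᵢ = Kᵢxᵢ:
  carbon tetrachloride: x = 0.2458, y = 0.4719
  cyclohexane: x = 0.2459, y = 0.3689
  p-xylene: x = 0.1691, y = 0.0575
  o-xylene: x = 0.3392, y = 0.1018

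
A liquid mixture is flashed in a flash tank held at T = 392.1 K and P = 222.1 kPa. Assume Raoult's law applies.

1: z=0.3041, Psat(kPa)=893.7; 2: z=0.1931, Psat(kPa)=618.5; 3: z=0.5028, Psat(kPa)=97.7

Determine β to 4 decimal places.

Raoult's law: Kᵢ = Pᵢˢᵃᵗ/P = Pᵢˢᵃᵗ/222.1.
  K_1 = 893.7/222.1 = 4.023863, K_2 = 618.5/222.1 = 2.784782, K_3 = 97.7/222.1 = 0.439892
Iterate (Newton) starting at β = 0.5:
  β = 0.5000: g = 0.15702, g' = -0.9168 → β = 0.6713
  β = 0.6713: g = 0.00898, g' = -0.8353 → β = 0.6820
Converged at β = 0.6820.

β = 0.6820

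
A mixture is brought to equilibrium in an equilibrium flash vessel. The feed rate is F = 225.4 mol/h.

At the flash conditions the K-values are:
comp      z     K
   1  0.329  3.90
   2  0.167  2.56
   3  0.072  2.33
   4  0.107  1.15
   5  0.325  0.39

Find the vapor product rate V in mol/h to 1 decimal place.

V = 200.6 mol/h

Material balance + equilibrium reduce to Σ zᵢ(Kᵢ−1)/(1+ψ(Kᵢ−1)) = 0.
Check two-phase: ΣzᵢKᵢ = 2.128 > 1 and Σzᵢ/Kᵢ = 1.107 > 1, so g(0) = 1.128 > 0 and g(1) = -0.107 < 0.
Newton iteration, ψ⁰ = 0.56:
  ψ = 0.560: g = 0.2712, g' = -0.840 → ψ = 0.883
  ψ = 0.883: g = 0.0063, g' = -0.887 → ψ = 0.890
Converged at ψ = 0.890.
Then V = ψ·F = 0.8898·225.4 = 200.6 mol/h and L = F − V = 24.8 mol/h.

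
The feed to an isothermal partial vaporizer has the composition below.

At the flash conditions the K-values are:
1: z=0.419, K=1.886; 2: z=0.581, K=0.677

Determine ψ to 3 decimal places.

Binary case is linear: z₁(K₁−1)(1+ψ(K₂−1)) + z₂(K₂−1)(1+ψ(K₁−1)) = 0
⇒ ψ = [z₁(K₁−1)+z₂(K₂−1)] / [−(K₁−1)(K₂−1)] = 0.1836/0.2862 = 0.641

ψ = 0.641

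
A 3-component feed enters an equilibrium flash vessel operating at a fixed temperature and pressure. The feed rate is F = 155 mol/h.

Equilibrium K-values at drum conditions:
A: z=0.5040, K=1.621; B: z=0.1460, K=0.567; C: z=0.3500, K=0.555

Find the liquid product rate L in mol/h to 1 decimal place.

L = 101.8 mol/h

Let ψ = V/F and solve Σ zᵢ(Kᵢ−1)/(1+ψ(Kᵢ−1)) = 0.
Check two-phase: ΣzᵢKᵢ = 1.0940 > 1 and Σzᵢ/Kᵢ = 1.1990 > 1, so g(0) = 0.0940 > 0 and g(1) = -0.1990 < 0.
Iterate (Newton) starting at ψ = 0.35:
  ψ = 0.3500: g = -0.00189, g' = -0.2664 → ψ = 0.3429
Converged at ψ = 0.3429.
Then V = ψ·F = 0.3429·155 = 53.2 mol/h and L = F − V = 101.8 mol/h.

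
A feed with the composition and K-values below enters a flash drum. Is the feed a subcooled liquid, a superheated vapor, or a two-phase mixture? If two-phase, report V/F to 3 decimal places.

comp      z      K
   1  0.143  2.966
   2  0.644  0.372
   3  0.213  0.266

ΣzᵢKᵢ = 0.720; Σzᵢ/Kᵢ = 2.580.
Since ΣzᵢKᵢ < 1 the mixture is below its bubble point — single liquid phase.

subcooled liquid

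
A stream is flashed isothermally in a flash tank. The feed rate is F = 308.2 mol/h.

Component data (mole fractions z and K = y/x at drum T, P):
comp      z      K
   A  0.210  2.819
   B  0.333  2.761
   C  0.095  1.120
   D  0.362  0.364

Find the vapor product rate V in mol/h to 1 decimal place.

Rachford–Rice: g(β) = Σ zᵢ(Kᵢ−1)/(1+β(Kᵢ−1)) = 0.
Check two-phase: ΣzᵢKᵢ = 1.750 > 1 and Σzᵢ/Kᵢ = 1.274 > 1, so g(0) = 0.750 > 0 and g(1) = -0.274 < 0.
Newton–Raphson from β = 0.5:
  β = 0.500: g = 0.1851, g' = -0.799 → β = 0.732
Converged at β = 0.732.
Then V = β·F = 0.7317·308.2 = 225.5 mol/h and L = F − V = 82.7 mol/h.

V = 225.5 mol/h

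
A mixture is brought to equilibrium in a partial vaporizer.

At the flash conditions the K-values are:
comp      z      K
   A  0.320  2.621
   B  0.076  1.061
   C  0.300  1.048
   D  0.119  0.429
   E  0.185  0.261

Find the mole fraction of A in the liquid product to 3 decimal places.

Rachford–Rice: g(V/F) = Σ zᵢ(Kᵢ−1)/(1+V/F(Kᵢ−1)) = 0.
Feasibility: ΣzᵢKᵢ = 1.333, Σzᵢ/Kᵢ = 1.466 — both > 1, two phases present.
Iterate (Newton) starting at V/F = 0.5:
  V/F = 0.500: g = -0.0069, g' = -0.588 → V/F = 0.488
Converged at V/F = 0.488.
Compositions from xᵢ = zᵢ/(1+V/F(Kᵢ−1)), yᵢ = Kᵢxᵢ:
  A: x = 0.179, y = 0.468
  B: x = 0.074, y = 0.078
  C: x = 0.293, y = 0.307
  D: x = 0.165, y = 0.071
  E: x = 0.289, y = 0.076

x_A = 0.179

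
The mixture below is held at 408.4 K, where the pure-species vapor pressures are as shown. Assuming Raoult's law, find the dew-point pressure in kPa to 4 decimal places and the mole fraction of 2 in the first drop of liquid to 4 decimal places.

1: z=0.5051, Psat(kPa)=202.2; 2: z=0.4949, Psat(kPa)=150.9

Pdew = 173.0799 kPa, x_2 = 0.5676

At the dew point ψ → 1, so Σzᵢ/Kᵢ = 1 with Kᵢ = Pᵢˢᵃᵗ/P ⇒ 1/P = Σzᵢ/Pᵢˢᵃᵗ.
1/P = 0.5051/202.2 + 0.4949/150.9 = 0.0057777 ⇒ P = 173.0799 kPa
xᵢ = zᵢP/Pᵢˢᵃᵗ ⇒ x_2 = 0.4949·173.0799/150.9 = 0.5676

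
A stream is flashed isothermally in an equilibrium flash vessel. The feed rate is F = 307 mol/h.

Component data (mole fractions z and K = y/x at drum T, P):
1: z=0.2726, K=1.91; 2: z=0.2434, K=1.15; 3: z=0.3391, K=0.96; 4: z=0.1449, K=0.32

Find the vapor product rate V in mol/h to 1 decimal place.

Newton iteration, ψ⁰ = 0.31:
  ψ = 0.3100: g = 0.08979, g' = -0.2505 → ψ = 0.6685
  ψ = 0.6685: g = -0.00717, g' = -0.3176 → ψ = 0.6459
  ψ = 0.6459: g = -0.00011, g' = -0.3077 → ψ = 0.6456
Converged at ψ = 0.6456.
Then V = ψ·F = 0.6456·307 = 198.2 mol/h and L = F − V = 108.8 mol/h.

V = 198.2 mol/h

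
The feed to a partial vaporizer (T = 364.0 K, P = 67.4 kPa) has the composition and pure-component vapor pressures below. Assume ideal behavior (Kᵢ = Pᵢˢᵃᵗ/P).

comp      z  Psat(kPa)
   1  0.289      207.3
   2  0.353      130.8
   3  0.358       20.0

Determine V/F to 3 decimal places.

V/F = 0.648

Raoult's law: Kᵢ = Pᵢˢᵃᵗ/P = Pᵢˢᵃᵗ/67.4.
  K_1 = 207.3/67.4 = 3.07567, K_2 = 130.8/67.4 = 1.94065, K_3 = 20.0/67.4 = 0.29674
Rachford–Rice: g(V/F) = Σ zᵢ(Kᵢ−1)/(1+V/F(Kᵢ−1)) = 0.
Check two-phase: ΣzᵢKᵢ = 1.680 > 1 and Σzᵢ/Kᵢ = 1.482 > 1, so g(0) = 0.680 > 0 and g(1) = -0.482 < 0.
Newton–Raphson from V/F = 0.5:
  V/F = 0.500: g = 0.1319, g' = -0.865 → V/F = 0.652
  V/F = 0.652: g = -0.0046, g' = -0.949 → V/F = 0.648
Converged at V/F = 0.648.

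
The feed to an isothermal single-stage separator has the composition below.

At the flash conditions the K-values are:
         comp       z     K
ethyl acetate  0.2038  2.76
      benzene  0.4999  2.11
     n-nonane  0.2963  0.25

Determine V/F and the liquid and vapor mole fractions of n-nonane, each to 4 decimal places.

V/F = 0.7048, x_n-nonane = 0.6286, y_n-nonane = 0.1571

Material balance + equilibrium reduce to Σ zᵢ(Kᵢ−1)/(1+V/F(Kᵢ−1)) = 0.
Check two-phase: ΣzᵢKᵢ = 1.6914 > 1 and Σzᵢ/Kᵢ = 1.4960 > 1, so g(0) = 0.6914 > 0 and g(1) = -0.4960 < 0.
Newton–Raphson from V/F = 0.5:
  V/F = 0.5000: g = 0.19207, g' = -0.8600 → V/F = 0.7233
  V/F = 0.7233: g = -0.02017, g' = -1.1080 → V/F = 0.7051
  V/F = 0.7051: g = -0.00035, g' = -1.0703 → V/F = 0.7048
Converged at V/F = 0.7048.
Compositions from xᵢ = zᵢ/(1+V/F(Kᵢ−1)), yᵢ = Kᵢxᵢ:
  ethyl acetate: x = 0.0910, y = 0.2511
  benzene: x = 0.2805, y = 0.5918
  n-nonane: x = 0.6286, y = 0.1571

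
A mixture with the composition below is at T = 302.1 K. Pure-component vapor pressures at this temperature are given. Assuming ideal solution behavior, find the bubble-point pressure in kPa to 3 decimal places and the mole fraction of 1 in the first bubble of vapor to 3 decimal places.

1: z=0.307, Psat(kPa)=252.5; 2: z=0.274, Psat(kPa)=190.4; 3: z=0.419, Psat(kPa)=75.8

At the bubble point ψ → 0, so ΣzᵢKᵢ = 1 with Kᵢ = Pᵢˢᵃᵗ/P ⇒ P = ΣzᵢPᵢˢᵃᵗ.
P = 0.307·252.5 + 0.274·190.4 + 0.419·75.8 = 161.447 kPa
yᵢ = zᵢPᵢˢᵃᵗ/P ⇒ y_1 = 0.307·252.5/161.447 = 0.480

Pbub = 161.447 kPa, y_1 = 0.480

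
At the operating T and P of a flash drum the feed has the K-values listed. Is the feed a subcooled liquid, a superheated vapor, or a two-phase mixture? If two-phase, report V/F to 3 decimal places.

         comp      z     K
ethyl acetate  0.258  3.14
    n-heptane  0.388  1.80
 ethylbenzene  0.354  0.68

ΣzᵢKᵢ = 1.749; Σzᵢ/Kᵢ = 0.818.
Since Σzᵢ/Kᵢ < 1 the mixture is above its dew point — single vapor phase.

superheated vapor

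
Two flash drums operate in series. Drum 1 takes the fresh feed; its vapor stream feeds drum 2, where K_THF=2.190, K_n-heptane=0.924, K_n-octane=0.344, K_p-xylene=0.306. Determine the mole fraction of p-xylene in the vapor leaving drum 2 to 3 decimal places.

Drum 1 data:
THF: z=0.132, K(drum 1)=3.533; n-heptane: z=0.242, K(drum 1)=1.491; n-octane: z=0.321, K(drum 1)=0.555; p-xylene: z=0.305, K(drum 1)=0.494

y_p-xylene (drum 2) = 0.059

Drum 1:
Let ψ₁ = V/F and solve Σ zᵢ(Kᵢ−1)/(1+ψ₁(Kᵢ−1)) = 0.
Check two-phase: ΣzᵢKᵢ = 1.156 > 1 and Σzᵢ/Kᵢ = 1.395 > 1, so g(0) = 0.156 > 0 and g(1) = -0.395 < 0.
Iterate (Newton) starting at ψ₁ = 0.63:
  ψ₁ = 0.630: g = -0.2055, g' = -0.451 → ψ₁ = 0.174
  ψ₁ = 0.174: g = 0.0174, g' = -0.626 → ψ₁ = 0.202
  ψ₁ = 0.202: g = 0.0005, g' = -0.593 → ψ₁ = 0.203
Converged at ψ₁ = 0.203.
Drum-1 compositions:
  THF: x = 0.087, y = 0.308
  n-heptane: x = 0.220, y = 0.328
  n-octane: x = 0.353, y = 0.196
  p-xylene: x = 0.340, y = 0.168
Drum-2 feed = drum-1 vapor: z₂ = (0.3081, 0.3282, 0.1958, 0.1679).
Drum 2:
Material balance + equilibrium reduce to Σ zᵢ(Kᵢ−1)/(1+ψ₂(Kᵢ−1)) = 0.
Feasibility: ΣzᵢKᵢ = 1.097, Σzᵢ/Kᵢ = 1.614 — both > 1, two phases present.
Iterate (Newton) starting at ψ₂ = 0.5:
  ψ₂ = 0.500: g = -0.1656, g' = -0.550 → ψ₂ = 0.199
  ψ₂ = 0.199: g = -0.0117, g' = -0.508 → ψ₂ = 0.176
Converged at ψ₂ = 0.176.
  THF: x = 0.255, y = 0.558
  n-heptane: x = 0.333, y = 0.307
  n-octane: x = 0.221, y = 0.076
  p-xylene: x = 0.191, y = 0.059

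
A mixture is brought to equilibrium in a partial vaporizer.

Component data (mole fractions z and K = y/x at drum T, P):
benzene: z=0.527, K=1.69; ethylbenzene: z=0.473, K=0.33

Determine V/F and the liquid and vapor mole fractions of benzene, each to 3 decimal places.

Newton–Raphson from V/F = 0.59:
  V/F = 0.590: g = -0.2657, g' = -0.707 → V/F = 0.214
  V/F = 0.214: g = -0.0533, g' = -0.480 → V/F = 0.103
  V/F = 0.103: g = -0.0011, g' = -0.464 → V/F = 0.101
Converged at V/F = 0.101.
Compositions from xᵢ = zᵢ/(1+V/F(Kᵢ−1)), yᵢ = Kᵢxᵢ:
  benzene: x = 0.493, y = 0.833
  ethylbenzene: x = 0.507, y = 0.167

V/F = 0.101, x_benzene = 0.493, y_benzene = 0.833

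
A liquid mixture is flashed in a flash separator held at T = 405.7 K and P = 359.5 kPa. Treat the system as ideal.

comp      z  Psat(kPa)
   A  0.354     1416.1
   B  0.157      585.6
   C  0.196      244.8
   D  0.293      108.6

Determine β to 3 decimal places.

β = 0.621

Raoult's law: Kᵢ = Pᵢˢᵃᵗ/P = Pᵢˢᵃᵗ/359.5.
  K_A = 1416.1/359.5 = 3.93908, K_B = 585.6/359.5 = 1.62893, K_C = 244.8/359.5 = 0.68095, K_D = 108.6/359.5 = 0.30209
Rachford–Rice: g(β) = Σ zᵢ(Kᵢ−1)/(1+β(Kᵢ−1)) = 0.
g(0) = ΣzᵢKᵢ − 1 = 0.872 and g(1) = 1 − Σzᵢ/Kᵢ = -0.444, so a root lies in (0, 1).
Iterate (Newton) starting at β = 0.5:
  β = 0.500: g = 0.1079, g' = -0.902 → β = 0.620
  β = 0.620: g = 0.0016, g' = -0.890 → β = 0.621
Converged at β = 0.621.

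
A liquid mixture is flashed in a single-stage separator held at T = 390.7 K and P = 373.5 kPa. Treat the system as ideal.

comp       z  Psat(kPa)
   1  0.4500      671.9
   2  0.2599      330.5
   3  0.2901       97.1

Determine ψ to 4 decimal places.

Raoult's law: Kᵢ = Pᵢˢᵃᵗ/P = Pᵢˢᵃᵗ/373.5.
  K_1 = 671.9/373.5 = 1.798929, K_2 = 330.5/373.5 = 0.884873, K_3 = 97.1/373.5 = 0.259973
Material balance + equilibrium reduce to Σ zᵢ(Kᵢ−1)/(1+ψ(Kᵢ−1)) = 0.
Check two-phase: ΣzᵢKᵢ = 1.1149 > 1 and Σzᵢ/Kᵢ = 1.6597 > 1, so g(0) = 0.1149 > 0 and g(1) = -0.6597 < 0.
Newton iteration, ψ⁰ = 0.5:
  ψ = 0.5000: g = -0.11562, g' = -0.5508 → ψ = 0.2901
  ψ = 0.2901: g = -0.01245, g' = -0.4506 → ψ = 0.2625
  ψ = 0.2625: g = -0.00009, g' = -0.4446 → ψ = 0.2623
Converged at ψ = 0.2623.

ψ = 0.2623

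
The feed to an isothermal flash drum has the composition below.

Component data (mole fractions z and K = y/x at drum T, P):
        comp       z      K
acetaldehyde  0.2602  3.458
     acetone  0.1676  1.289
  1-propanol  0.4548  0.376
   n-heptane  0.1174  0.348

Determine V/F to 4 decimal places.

Rachford–Rice: g(V/F) = Σ zᵢ(Kᵢ−1)/(1+V/F(Kᵢ−1)) = 0.
Feasibility: ΣzᵢKᵢ = 1.3277, Σzᵢ/Kᵢ = 1.7522 — both > 1, two phases present.
Iterate (Newton) starting at V/F = 0.5:
  V/F = 0.5000: g = -0.19681, g' = -0.8111 → V/F = 0.2574
  V/F = 0.2574: g = 0.00678, g' = -0.9253 → V/F = 0.2647
Converged at V/F = 0.2647.

V/F = 0.2647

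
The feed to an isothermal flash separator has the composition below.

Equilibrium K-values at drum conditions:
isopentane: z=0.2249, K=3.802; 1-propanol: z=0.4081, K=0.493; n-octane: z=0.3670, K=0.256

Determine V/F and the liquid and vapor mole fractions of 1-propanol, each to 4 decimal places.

V/F = 0.0858, x_1-propanol = 0.4267, y_1-propanol = 0.2103

Iterate (Newton) starting at V/F = 0.49:
  V/F = 0.4900: g = -0.43944, g' = -1.0024 → V/F = 0.0516
  V/F = 0.0516: g = 0.05413, g' = -1.6780 → V/F = 0.0839
  V/F = 0.0839: g = 0.00294, g' = -1.5032 → V/F = 0.0858
Converged at V/F = 0.0858.
Compositions from xᵢ = zᵢ/(1+V/F(Kᵢ−1)), yᵢ = Kᵢxᵢ:
  isopentane: x = 0.1813, y = 0.6893
  1-propanol: x = 0.4267, y = 0.2103
  n-octane: x = 0.3920, y = 0.1004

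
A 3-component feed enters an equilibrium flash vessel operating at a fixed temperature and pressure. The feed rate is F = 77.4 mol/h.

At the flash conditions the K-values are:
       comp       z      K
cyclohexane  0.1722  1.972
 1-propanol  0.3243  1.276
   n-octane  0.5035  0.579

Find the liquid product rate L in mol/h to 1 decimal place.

L = 64.0 mol/h

Material balance + equilibrium reduce to Σ zᵢ(Kᵢ−1)/(1+β(Kᵢ−1)) = 0.
Check two-phase: ΣzᵢKᵢ = 1.0449 > 1 and Σzᵢ/Kᵢ = 1.2111 > 1, so g(0) = 0.0449 > 0 and g(1) = -0.2111 < 0.
Newton–Raphson from β = 0.36:
  β = 0.3600: g = -0.04443, g' = -0.2337 → β = 0.1699
  β = 0.1699: g = 0.00086, g' = -0.2459 → β = 0.1734
Converged at β = 0.1734.
Then V = β·F = 0.1734·77.4 = 13.4 mol/h and L = F − V = 64.0 mol/h.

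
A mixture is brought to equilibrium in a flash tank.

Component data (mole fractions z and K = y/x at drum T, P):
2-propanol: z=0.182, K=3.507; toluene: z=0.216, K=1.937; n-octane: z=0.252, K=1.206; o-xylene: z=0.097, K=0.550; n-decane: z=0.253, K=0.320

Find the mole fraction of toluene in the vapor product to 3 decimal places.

Rachford–Rice: g(V/F) = Σ zᵢ(Kᵢ−1)/(1+V/F(Kᵢ−1)) = 0.
Check two-phase: ΣzᵢKᵢ = 1.495 > 1 and Σzᵢ/Kᵢ = 1.339 > 1, so g(0) = 0.495 > 0 and g(1) = -0.339 < 0.
Newton iteration, V/F⁰ = 0.5:
  V/F = 0.500: g = 0.0704, g' = -0.623 → V/F = 0.613
  V/F = 0.613: g = -0.0007, g' = -0.644 → V/F = 0.612
Converged at V/F = 0.612.
Compositions from xᵢ = zᵢ/(1+V/F(Kᵢ−1)), yᵢ = Kᵢxᵢ:
  2-propanol: x = 0.072, y = 0.252
  toluene: x = 0.137, y = 0.266
  n-octane: x = 0.224, y = 0.270
  o-xylene: x = 0.134, y = 0.074
  n-decane: x = 0.433, y = 0.139

y_toluene = 0.266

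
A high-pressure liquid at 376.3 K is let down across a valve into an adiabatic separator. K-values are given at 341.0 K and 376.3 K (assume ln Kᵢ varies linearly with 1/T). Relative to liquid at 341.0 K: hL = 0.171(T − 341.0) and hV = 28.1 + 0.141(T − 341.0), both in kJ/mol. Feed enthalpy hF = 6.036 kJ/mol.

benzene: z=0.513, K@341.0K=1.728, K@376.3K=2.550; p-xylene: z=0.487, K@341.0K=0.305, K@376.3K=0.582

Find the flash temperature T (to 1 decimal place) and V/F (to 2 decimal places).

Adiabatic flash: solve Rachford–Rice at each trial T, then check hF = ψ·hV(T) + (1−ψ)·hL(T).
  T = 341.0 K: K = (1.728, 0.305), RR gives ψ = 0.069, H_out = 1.944 kJ/mol
  T = 376.3 K: K = (2.550, 0.582), RR gives ψ = 0.913, H_out = 30.727 kJ/mol
  T = 358.6 K: K = (2.118, 0.428), RR gives ψ = 0.461, H_out = 15.715 kJ/mol
  T = 349.8 K: K = (1.918, 0.363), RR gives ψ = 0.275, H_out = 9.146 kJ/mol
  T = 345.4 K: K = (1.822, 0.333), RR gives ψ = 0.176, H_out = 5.688 kJ/mol
  T = 347.6 K: K = (1.870, 0.348), RR gives ψ = 0.226, H_out = 7.443 kJ/mol
Linear interpolation between T = 345.4 (H_out = 5.688) and T = 347.6 (H_out = 7.443) on hF = 6.036 gives T ≈ 345.8 K, at which ψ = 0.19.

T = 345.8 K, V/F = 0.19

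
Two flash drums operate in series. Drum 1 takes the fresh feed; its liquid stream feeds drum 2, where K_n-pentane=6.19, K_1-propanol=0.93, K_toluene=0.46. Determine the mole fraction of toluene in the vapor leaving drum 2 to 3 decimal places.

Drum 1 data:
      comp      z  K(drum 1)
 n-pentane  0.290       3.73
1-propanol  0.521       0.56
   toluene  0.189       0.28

y_toluene (drum 2) = 0.154

Drum 1:
Let ψ₁ = V/F and solve Σ zᵢ(Kᵢ−1)/(1+ψ₁(Kᵢ−1)) = 0.
Feasibility: ΣzᵢKᵢ = 1.426, Σzᵢ/Kᵢ = 1.683 — both > 1, two phases present.
Iterate (Newton) starting at ψ₁ = 0.7:
  ψ₁ = 0.700: g = -0.3337, g' = -0.864 → ψ₁ = 0.314
  ψ₁ = 0.314: g = -0.0154, g' = -0.926 → ψ₁ = 0.297
Converged at ψ₁ = 0.297.
Drum-1 compositions:
  n-pentane: x = 0.160, y = 0.597
  1-propanol: x = 0.599, y = 0.336
  toluene: x = 0.241, y = 0.067
Drum-2 feed = drum-1 liquid: z₂ = (0.1600, 0.5995, 0.2405).
Drum 2:
Let ψ₂ = V/F and solve Σ zᵢ(Kᵢ−1)/(1+ψ₂(Kᵢ−1)) = 0.
g(0) = ΣzᵢKᵢ − 1 = 0.659 and g(1) = 1 − Σzᵢ/Kᵢ = -0.193, so a root lies in (0, 1).
Newton iteration, ψ₂⁰ = 0.5:
  ψ₂ = 0.500: g = 0.0097, g' = -0.468 → ψ₂ = 0.521
Converged at ψ₂ = 0.521.
  n-pentane: x = 0.043, y = 0.267
  1-propanol: x = 0.622, y = 0.579
  toluene: x = 0.335, y = 0.154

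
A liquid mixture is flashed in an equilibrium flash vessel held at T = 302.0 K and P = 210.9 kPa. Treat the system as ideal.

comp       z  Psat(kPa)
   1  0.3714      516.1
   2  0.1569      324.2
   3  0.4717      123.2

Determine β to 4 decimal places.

Raoult's law: Kᵢ = Pᵢˢᵃᵗ/P = Pᵢˢᵃᵗ/210.9.
  K_1 = 516.1/210.9 = 2.447131, K_2 = 324.2/210.9 = 1.537221, K_3 = 123.2/210.9 = 0.584163
Newton–Raphson from β = 0.32:
  β = 0.3200: g = 0.21302, g' = -0.5048 → β = 0.7419
  β = 0.7419: g = 0.03578, g' = -0.3746 → β = 0.8375
  β = 0.8375: g = 0.00016, g' = -0.3725 → β = 0.8379
Converged at β = 0.8379.

β = 0.8379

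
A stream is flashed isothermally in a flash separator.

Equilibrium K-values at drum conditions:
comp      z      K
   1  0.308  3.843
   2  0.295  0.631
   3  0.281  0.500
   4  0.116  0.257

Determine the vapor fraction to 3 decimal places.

Material balance + equilibrium reduce to Σ zᵢ(Kᵢ−1)/(1+ψ(Kᵢ−1)) = 0.
g(0) = ΣzᵢKᵢ − 1 = 0.540 and g(1) = 1 − Σzᵢ/Kᵢ = -0.561, so a root lies in (0, 1).
Newton iteration, ψ⁰ = 0.54:
  ψ = 0.540: g = -0.1270, g' = -0.760 → ψ = 0.373
  ψ = 0.373: g = 0.0068, g' = -0.869 → ψ = 0.381
Converged at ψ = 0.381.

ψ = 0.381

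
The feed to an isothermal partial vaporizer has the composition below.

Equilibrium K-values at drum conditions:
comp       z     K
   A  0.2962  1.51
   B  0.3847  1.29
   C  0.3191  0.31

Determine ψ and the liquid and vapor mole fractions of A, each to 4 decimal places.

ψ = 0.1557, x_A = 0.2744, y_A = 0.4144

Material balance + equilibrium reduce to Σ zᵢ(Kᵢ−1)/(1+ψ(Kᵢ−1)) = 0.
Check two-phase: ΣzᵢKᵢ = 1.0424 > 1 and Σzᵢ/Kᵢ = 1.5237 > 1, so g(0) = 0.0424 > 0 and g(1) = -0.5237 < 0.
Newton–Raphson from ψ = 0.54:
  ψ = 0.5400: g = -0.13604, g' = -0.4575 → ψ = 0.2426
  ψ = 0.2426: g = -0.02580, g' = -0.3084 → ψ = 0.1590
  ψ = 0.1590: g = -0.00093, g' = -0.2872 → ψ = 0.1557
Converged at ψ = 0.1557.
Compositions from xᵢ = zᵢ/(1+ψ(Kᵢ−1)), yᵢ = Kᵢxᵢ:
  A: x = 0.2744, y = 0.4144
  B: x = 0.3681, y = 0.4748
  C: x = 0.3575, y = 0.1108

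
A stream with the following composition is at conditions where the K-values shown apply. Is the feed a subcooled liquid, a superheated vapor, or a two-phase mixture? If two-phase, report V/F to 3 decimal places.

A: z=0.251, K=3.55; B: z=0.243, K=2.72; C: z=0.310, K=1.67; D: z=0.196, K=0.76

superheated vapor

ΣzᵢKᵢ = 2.219; Σzᵢ/Kᵢ = 0.604.
Since Σzᵢ/Kᵢ < 1 the mixture is above its dew point — single vapor phase.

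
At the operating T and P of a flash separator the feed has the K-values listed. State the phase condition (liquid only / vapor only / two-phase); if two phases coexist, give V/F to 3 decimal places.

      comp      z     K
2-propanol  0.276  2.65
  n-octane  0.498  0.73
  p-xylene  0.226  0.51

two-phase, V/F = 0.365

ΣzᵢKᵢ = 1.210; Σzᵢ/Kᵢ = 1.229.
Both exceed 1, so a two-phase solution exists.
Let ψ = V/F and solve Σ zᵢ(Kᵢ−1)/(1+ψ(Kᵢ−1)) = 0.
Newton–Raphson from ψ = 0.48:
  ψ = 0.480: g = -0.0451, g' = -0.375 → ψ = 0.360
  ψ = 0.360: g = 0.0025, g' = -0.421 → ψ = 0.365
Converged at ψ = 0.365.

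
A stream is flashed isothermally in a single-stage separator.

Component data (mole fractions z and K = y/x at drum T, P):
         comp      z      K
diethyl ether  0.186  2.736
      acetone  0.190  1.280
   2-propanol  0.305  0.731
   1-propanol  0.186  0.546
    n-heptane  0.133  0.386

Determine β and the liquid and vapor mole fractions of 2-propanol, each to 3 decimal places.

Let β = V/F and solve Σ zᵢ(Kᵢ−1)/(1+β(Kᵢ−1)) = 0.
Feasibility: ΣzᵢKᵢ = 1.128, Σzᵢ/Kᵢ = 1.319 — both > 1, two phases present.
Newton–Raphson from β = 0.5:
  β = 0.500: g = -0.1024, g' = -0.370 → β = 0.223
  β = 0.223: g = 0.0068, g' = -0.444 → β = 0.239
Converged at β = 0.239.
Compositions from xᵢ = zᵢ/(1+β(Kᵢ−1)), yᵢ = Kᵢxᵢ:
  diethyl ether: x = 0.131, y = 0.360
  acetone: x = 0.178, y = 0.228
  2-propanol: x = 0.326, y = 0.238
  1-propanol: x = 0.209, y = 0.114
  n-heptane: x = 0.156, y = 0.060

β = 0.239, x_2-propanol = 0.326, y_2-propanol = 0.238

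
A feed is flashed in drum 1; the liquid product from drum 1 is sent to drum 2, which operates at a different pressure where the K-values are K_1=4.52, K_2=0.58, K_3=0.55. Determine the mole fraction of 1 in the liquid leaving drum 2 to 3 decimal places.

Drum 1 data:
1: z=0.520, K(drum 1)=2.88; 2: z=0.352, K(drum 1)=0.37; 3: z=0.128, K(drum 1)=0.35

x_1 (drum 2) = 0.108

Drum 1:
Let ψ₁ = V/F and solve Σ zᵢ(Kᵢ−1)/(1+ψ₁(Kᵢ−1)) = 0.
g(0) = ΣzᵢKᵢ − 1 = 0.673 and g(1) = 1 − Σzᵢ/Kᵢ = -0.498, so a root lies in (0, 1).
Newton iteration, ψ₁⁰ = 0.5:
  ψ₁ = 0.500: g = 0.0569, g' = -0.905 → ψ₁ = 0.563
Converged at ψ₁ = 0.563.
Drum-1 compositions:
  1: x = 0.253, y = 0.728
  2: x = 0.546, y = 0.202
  3: x = 0.202, y = 0.071
Drum-2 feed = drum-1 liquid: z₂ = (0.2526, 0.5455, 0.2019).
Drum 2:
Material balance + equilibrium reduce to Σ zᵢ(Kᵢ−1)/(1+ψ₂(Kᵢ−1)) = 0.
g(0) = ΣzᵢKᵢ − 1 = 0.569 and g(1) = 1 − Σzᵢ/Kᵢ = -0.363, so a root lies in (0, 1).
Newton iteration, ψ₂⁰ = 0.48:
  ψ₂ = 0.480: g = -0.0722, g' = -0.650 → ψ₂ = 0.369
  ψ₂ = 0.369: g = 0.0068, g' = -0.786 → ψ₂ = 0.378
Converged at ψ₂ = 0.378.
  1: x = 0.108, y = 0.490
  2: x = 0.648, y = 0.376
  3: x = 0.243, y = 0.134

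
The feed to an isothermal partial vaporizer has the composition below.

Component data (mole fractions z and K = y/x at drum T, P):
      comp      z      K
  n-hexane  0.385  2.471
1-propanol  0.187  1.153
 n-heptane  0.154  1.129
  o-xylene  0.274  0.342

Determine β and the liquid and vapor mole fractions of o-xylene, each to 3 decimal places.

Let β = V/F and solve Σ zᵢ(Kᵢ−1)/(1+β(Kᵢ−1)) = 0.
Check two-phase: ΣzᵢKᵢ = 1.435 > 1 and Σzᵢ/Kᵢ = 1.256 > 1, so g(0) = 0.435 > 0 and g(1) = -0.256 < 0.
Newton iteration, β⁰ = 0.38:
  β = 0.380: g = 0.1688, g' = -0.560 → β = 0.682
Converged at β = 0.682.
Compositions from xᵢ = zᵢ/(1+β(Kᵢ−1)), yᵢ = Kᵢxᵢ:
  n-hexane: x = 0.192, y = 0.475
  1-propanol: x = 0.169, y = 0.195
  n-heptane: x = 0.142, y = 0.160
  o-xylene: x = 0.497, y = 0.170

β = 0.682, x_o-xylene = 0.497, y_o-xylene = 0.170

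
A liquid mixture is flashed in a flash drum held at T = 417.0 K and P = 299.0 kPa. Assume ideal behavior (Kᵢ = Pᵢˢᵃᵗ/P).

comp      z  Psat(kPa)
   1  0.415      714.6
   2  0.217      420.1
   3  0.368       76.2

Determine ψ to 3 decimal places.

Raoult's law: Kᵢ = Pᵢˢᵃᵗ/P = Pᵢˢᵃᵗ/299.0.
  K_1 = 714.6/299.0 = 2.38997, K_2 = 420.1/299.0 = 1.40502, K_3 = 76.2/299.0 = 0.25485
Iterate (Newton) starting at ψ = 0.5:
  ψ = 0.500: g = -0.0236, g' = -0.823 → ψ = 0.471
Converged at ψ = 0.471.

ψ = 0.471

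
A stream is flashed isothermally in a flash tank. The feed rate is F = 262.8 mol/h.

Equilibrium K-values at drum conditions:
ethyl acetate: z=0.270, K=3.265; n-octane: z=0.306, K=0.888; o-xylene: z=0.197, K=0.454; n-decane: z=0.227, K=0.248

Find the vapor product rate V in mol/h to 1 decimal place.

V = 72.2 mol/h

Material balance + equilibrium reduce to Σ zᵢ(Kᵢ−1)/(1+β(Kᵢ−1)) = 0.
Feasibility: ΣzᵢKᵢ = 1.299, Σzᵢ/Kᵢ = 1.777 — both > 1, two phases present.
Iterate (Newton) starting at β = 0.5:
  β = 0.500: g = -0.1710, g' = -0.750 → β = 0.272
  β = 0.272: g = 0.0023, g' = -0.818 → β = 0.275
Converged at β = 0.275.
Then V = β·F = 0.2746·262.8 = 72.2 mol/h and L = F − V = 190.6 mol/h.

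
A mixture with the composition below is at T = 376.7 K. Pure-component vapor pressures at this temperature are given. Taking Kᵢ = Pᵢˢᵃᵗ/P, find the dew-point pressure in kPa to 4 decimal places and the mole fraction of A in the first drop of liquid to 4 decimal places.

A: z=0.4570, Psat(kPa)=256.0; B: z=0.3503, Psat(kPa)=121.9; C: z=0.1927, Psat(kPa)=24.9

Pdew = 80.6596 kPa, x_A = 0.1440

At the dew point ψ → 1, so Σzᵢ/Kᵢ = 1 with Kᵢ = Pᵢˢᵃᵗ/P ⇒ 1/P = Σzᵢ/Pᵢˢᵃᵗ.
1/P = 0.4570/256.0 + 0.3503/121.9 + 0.1927/24.9 = 0.0123978 ⇒ P = 80.6596 kPa
xᵢ = zᵢP/Pᵢˢᵃᵗ ⇒ x_A = 0.4570·80.6596/256.0 = 0.1440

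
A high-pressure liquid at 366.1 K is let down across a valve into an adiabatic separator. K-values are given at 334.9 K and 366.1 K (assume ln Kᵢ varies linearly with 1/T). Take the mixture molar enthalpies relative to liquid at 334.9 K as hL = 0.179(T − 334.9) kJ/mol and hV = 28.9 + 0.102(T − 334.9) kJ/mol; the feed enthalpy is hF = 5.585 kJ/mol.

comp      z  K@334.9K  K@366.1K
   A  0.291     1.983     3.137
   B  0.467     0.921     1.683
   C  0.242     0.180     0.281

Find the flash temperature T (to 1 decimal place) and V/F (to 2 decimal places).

Adiabatic flash: solve Rachford–Rice at each trial T, then check hF = ψ·hV(T) + (1−ψ)·hL(T).
  T = 334.9 K: K = (1.983, 0.921, 0.180), RR gives ψ = 0.117, H_out = 3.369 kJ/mol
  T = 366.1 K: K = (3.137, 1.683, 0.281), RR gives ψ = 0.826, H_out = 27.481 kJ/mol
  T = 350.5 K: K = (2.520, 1.262, 0.227), RR gives ψ = 0.583, H_out = 18.947 kJ/mol
  T = 342.7 K: K = (2.241, 1.082, 0.203), RR gives ψ = 0.391, H_out = 12.458 kJ/mol
  T = 338.8 K: K = (2.110, 0.999, 0.191), RR gives ψ = 0.265, H_out = 8.277 kJ/mol
  T = 336.9 K: K = (2.047, 0.961, 0.186), RR gives ψ = 0.196, H_out = 5.979 kJ/mol
Linear interpolation between T = 334.9 (H_out = 3.369) and T = 336.9 (H_out = 5.979) on hF = 5.585 gives T ≈ 336.6 K, at which ψ = 0.18.

T = 336.6 K, V/F = 0.18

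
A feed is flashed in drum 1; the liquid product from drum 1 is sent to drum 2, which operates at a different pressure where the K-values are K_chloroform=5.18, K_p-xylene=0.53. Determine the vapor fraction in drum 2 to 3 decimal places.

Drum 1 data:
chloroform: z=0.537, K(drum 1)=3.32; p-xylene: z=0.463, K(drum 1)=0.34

V/F (drum 2) = 0.285

Drum 1:
Rachford–Rice: g(ψ₁) = Σ zᵢ(Kᵢ−1)/(1+ψ₁(Kᵢ−1)) = 0.
Feasibility: ΣzᵢKᵢ = 1.940, Σzᵢ/Kᵢ = 1.524 — both > 1, two phases present.
Iterate (Newton) starting at ψ₁ = 0.5:
  ψ₁ = 0.500: g = 0.1207, g' = -1.069 → ψ₁ = 0.613
  ψ₁ = 0.613: g = 0.0012, g' = -1.062 → ψ₁ = 0.614
Converged at ψ₁ = 0.614.
Drum-1 compositions:
  chloroform: x = 0.221, y = 0.735
  p-xylene: x = 0.779, y = 0.265
Drum-2 feed = drum-1 liquid: z₂ = (0.2215, 0.7785).
Drum 2:
Binary case is linear: z₁(K₁−1)(1+ψ₂(K₂−1)) + z₂(K₂−1)(1+ψ₂(K₁−1)) = 0
⇒ ψ₂ = [z₁(K₁−1)+z₂(K₂−1)] / [−(K₁−1)(K₂−1)] = 0.5599/1.9646 = 0.285
  chloroform: x = 0.101, y = 0.524
  p-xylene: x = 0.899, y = 0.476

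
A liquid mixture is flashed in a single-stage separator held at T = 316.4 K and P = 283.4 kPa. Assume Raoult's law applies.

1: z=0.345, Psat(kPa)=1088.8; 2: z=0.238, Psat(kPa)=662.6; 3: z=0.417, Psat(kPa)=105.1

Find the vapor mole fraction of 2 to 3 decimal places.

Raoult's law: Kᵢ = Pᵢˢᵃᵗ/P = Pᵢˢᵃᵗ/283.4.
  K_1 = 1088.8/283.4 = 3.84192, K_2 = 662.6/283.4 = 2.33804, K_3 = 105.1/283.4 = 0.37085
Rachford–Rice: g(V/F) = Σ zᵢ(Kᵢ−1)/(1+V/F(Kᵢ−1)) = 0.
Check two-phase: ΣzᵢKᵢ = 2.037 > 1 and Σzᵢ/Kᵢ = 1.316 > 1, so g(0) = 1.037 > 0 and g(1) = -0.316 < 0.
Newton iteration, V/F⁰ = 0.5:
  V/F = 0.500: g = 0.2130, g' = -0.980 → V/F = 0.717
  V/F = 0.717: g = 0.0069, g' = -0.961 → V/F = 0.725
Converged at V/F = 0.725.
Compositions from xᵢ = zᵢ/(1+V/F(Kᵢ−1)), yᵢ = Kᵢxᵢ:
  1: x = 0.113, y = 0.433
  2: x = 0.121, y = 0.283
  3: x = 0.766, y = 0.284

y_2 = 0.283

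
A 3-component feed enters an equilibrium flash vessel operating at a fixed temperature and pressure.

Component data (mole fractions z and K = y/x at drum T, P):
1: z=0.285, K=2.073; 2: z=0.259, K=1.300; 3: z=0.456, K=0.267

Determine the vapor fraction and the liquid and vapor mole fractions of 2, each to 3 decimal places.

ψ = 0.084, x_2 = 0.253, y_2 = 0.328

Material balance + equilibrium reduce to Σ zᵢ(Kᵢ−1)/(1+ψ(Kᵢ−1)) = 0.
Feasibility: ΣzᵢKᵢ = 1.049, Σzᵢ/Kᵢ = 2.045 — both > 1, two phases present.
Newton–Raphson from ψ = 0.5:
  ψ = 0.500: g = -0.2610, g' = -0.767 → ψ = 0.160
  ψ = 0.160: g = -0.0434, g' = -0.575 → ψ = 0.084
Converged at ψ = 0.084.
Compositions from xᵢ = zᵢ/(1+ψ(Kᵢ−1)), yᵢ = Kᵢxᵢ:
  1: x = 0.261, y = 0.542
  2: x = 0.253, y = 0.328
  3: x = 0.486, y = 0.130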